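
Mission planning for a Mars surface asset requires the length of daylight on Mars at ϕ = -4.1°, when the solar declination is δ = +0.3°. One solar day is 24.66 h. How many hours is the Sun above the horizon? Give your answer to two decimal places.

12.33 h

cos h₀ = −tan ϕ · tan δ = −tan(-4.1°) × tan(+0.300°) = 0.0004, so h₀ = 1.5704 rad = 89.98°.
Daylight = 2h₀/(2π) × 24.66 h = (1.5704/π) × 24.66 = 12.33 h.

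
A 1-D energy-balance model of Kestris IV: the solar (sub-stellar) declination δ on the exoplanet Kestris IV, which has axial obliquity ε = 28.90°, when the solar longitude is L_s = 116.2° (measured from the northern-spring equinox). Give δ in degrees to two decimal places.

sin δ = sin ε · sin L_s = sin 28.90° × sin 116.2° = 0.433629.
δ = arcsin(0.433629) = +25.70°.

δ = +25.70°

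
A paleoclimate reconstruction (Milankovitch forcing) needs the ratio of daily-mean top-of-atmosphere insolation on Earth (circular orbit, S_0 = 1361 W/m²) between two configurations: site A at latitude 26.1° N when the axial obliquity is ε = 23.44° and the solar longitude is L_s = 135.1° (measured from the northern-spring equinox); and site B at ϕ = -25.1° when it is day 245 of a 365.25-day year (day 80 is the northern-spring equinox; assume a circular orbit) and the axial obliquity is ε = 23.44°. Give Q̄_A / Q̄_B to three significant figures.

Q̄_A / Q̄_B ≈ 1.30

— Configuration A (ϕ=+26.1°):
Solar declination: sin δ = sin ε · sin L_s = sin 23.44° × sin 135.1° = 0.28079, so δ = +16.307°.
cos h₀ = −tan(+26.1°) tan(+16.307°) = -0.1433, h₀ = 1.7146 rad.
Bracket: h₀ sin ϕ sin δ + cos ϕ cos δ sin h₀ = 1.7146×0.43994×0.28079 + 0.89803×0.95977×0.98968 = 0.211806 + 0.853007 = 1.064813.
Q̄ = (S_0/π) × [bracket] = (1361/π) × 1.064813 = 461.30 W/m².
— Configuration B (ϕ=-25.1°):
Solar longitude: L_s = 360° × (245 − 80)/365.25 = 162.628°.
sin δ = sin 23.44° × sin 162.628° = 0.11877, so δ = +6.821°.
cos h₀ = −tan(-25.1°) tan(+6.821°) = 0.0560, h₀ = 1.5147 rad.
Bracket: h₀ sin ϕ sin δ + cos ϕ cos δ sin h₀ = 1.5147×-0.42420×0.11877 + 0.90557×0.99292×0.99843 = -0.076314 + 0.897747 = 0.821433.
Q̄ = (S_0/π) × [bracket] = (1361/π) × 0.821433 = 355.86 W/m².
Ratio Q̄_A / Q̄_B = 461.30 / 355.86 = 1.296.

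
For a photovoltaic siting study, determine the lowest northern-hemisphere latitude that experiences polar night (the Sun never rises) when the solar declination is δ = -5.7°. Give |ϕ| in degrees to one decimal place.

Polar night requires cos h₀ = −tan ϕ tan δ ≥ 1, i.e. tan ϕ tan δ ≤ −1.
The boundary is |tan ϕ| · |tan δ| = 1, so |ϕ| = 90° − |δ| = 90° − 5.7° = 84.3° in the northern hemisphere.

|ϕ| = 84.3°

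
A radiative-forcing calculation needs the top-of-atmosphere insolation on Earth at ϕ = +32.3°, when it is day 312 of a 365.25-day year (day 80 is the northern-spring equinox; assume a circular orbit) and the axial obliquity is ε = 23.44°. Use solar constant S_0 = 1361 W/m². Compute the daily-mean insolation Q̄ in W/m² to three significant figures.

Q̄ ≈ 248 W/m²

Solar longitude: L_s = 360° × (312 − 80)/365.25 = 228.665°.
sin δ = sin 23.44° × sin 228.665° = -0.29869, so δ = -17.379°.
cos h₀ = −tan(+32.3°) tan(-17.379°) = 0.1979, h₀ = 1.3716 rad.
Bracket: h₀ sin ϕ sin δ + cos ϕ cos δ sin h₀ = 1.3716×0.53435×-0.29869 + 0.84526×0.95435×0.98023 = -0.218914 + 0.790726 = 0.571812.
Q̄ = (S_0/π) × [bracket] = (1361/π) × 0.571812 = 247.7 W/m².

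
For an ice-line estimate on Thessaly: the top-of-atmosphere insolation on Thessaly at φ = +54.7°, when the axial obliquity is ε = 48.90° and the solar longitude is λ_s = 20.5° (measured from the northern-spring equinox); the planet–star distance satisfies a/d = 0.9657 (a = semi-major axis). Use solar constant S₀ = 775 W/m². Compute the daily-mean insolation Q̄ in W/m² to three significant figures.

Q̄ ≈ 216 W/m²

Solar declination: sin δ = sin ε · sin λ_s = sin 48.90° × sin 20.5° = 0.26390, so δ = +15.302°.
cos H₀ = −tan(+54.7°) tan(+15.302°) = -0.3864, H₀ = 1.9675 rad.
Bracket: H₀ sin φ sin δ + cos φ cos δ sin H₀ = 1.9675×0.81614×0.26390 + 0.57786×0.96455×0.92232 = 0.423759 + 0.514078 = 0.937837.
Inverse-square distance factor (a/d)² = 0.9657² = 0.932576.
Q̄ = (S₀/π) × 0.932576 × [bracket] = (775/π) × 0.932576 × 0.937837 = 215.8 W/m².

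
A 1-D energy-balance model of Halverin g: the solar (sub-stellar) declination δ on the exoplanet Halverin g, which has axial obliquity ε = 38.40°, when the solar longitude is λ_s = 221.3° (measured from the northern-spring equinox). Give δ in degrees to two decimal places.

δ = -24.20°

sin δ = sin ε · sin λ_s = sin 38.40° × sin 221.3° = -0.409959.
δ = arcsin(-0.409959) = -24.20°.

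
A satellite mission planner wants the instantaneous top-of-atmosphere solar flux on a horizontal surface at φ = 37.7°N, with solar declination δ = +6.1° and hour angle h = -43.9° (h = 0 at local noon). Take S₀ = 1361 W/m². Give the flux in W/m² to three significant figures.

cos θ_z = sin φ sin δ + cos φ cos δ cos h = 0.064983 + 0.566889 = 0.631872.
Flux = S₀ · cos θ_z = 1361 × 0.631872 = 860.0 W/m².

860 W/m²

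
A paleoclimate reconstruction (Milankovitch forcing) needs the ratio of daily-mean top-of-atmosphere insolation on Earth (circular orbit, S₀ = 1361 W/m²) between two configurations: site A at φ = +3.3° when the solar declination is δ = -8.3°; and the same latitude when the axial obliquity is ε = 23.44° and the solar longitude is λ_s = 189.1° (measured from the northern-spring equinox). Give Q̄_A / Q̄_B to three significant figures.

Q̄_A / Q̄_B ≈ 0.984

— Configuration A (φ=+3.3°):
cos H₀ = −tan(+3.3°) tan(-8.300°) = 0.0084, H₀ = 1.5624 rad.
Bracket: H₀ sin φ sin δ + cos φ cos δ sin H₀ = 1.5624×0.05756×-0.14436 + 0.99834×0.98953×0.99996 = -0.012983 + 0.987848 = 0.974865.
Q̄ = (S₀/π) × [bracket] = (1361/π) × 0.974865 = 422.33 W/m².
— Configuration B (φ=+3.3°):
Solar declination: sin δ = sin ε · sin λ_s = sin 23.44° × sin 189.1° = -0.06291, so δ = -3.607°.
cos H₀ = −tan(+3.3°) tan(-3.607°) = 0.0036, H₀ = 1.5672 rad.
Bracket: H₀ sin φ sin δ + cos φ cos δ sin H₀ = 1.5672×0.05756×-0.06291 + 0.99834×0.99802×0.99999 = -0.005675 + 0.996353 = 0.990678.
Q̄ = (S₀/π) × [bracket] = (1361/π) × 0.990678 = 429.18 W/m².
Ratio Q̄_A / Q̄_B = 422.33 / 429.18 = 0.9840.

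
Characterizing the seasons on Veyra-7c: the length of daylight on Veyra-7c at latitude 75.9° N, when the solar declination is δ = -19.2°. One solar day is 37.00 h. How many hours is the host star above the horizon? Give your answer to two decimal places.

cos H₀ = −tan φ · tan δ = 1.3864 ≥ 1, so the host star never rises (polar night) and H₀ = 0.
Daylight = 2H₀/(2π) × 37.00 h = (0.0000/π) × 37.00 = 0.00 h.

0.00 h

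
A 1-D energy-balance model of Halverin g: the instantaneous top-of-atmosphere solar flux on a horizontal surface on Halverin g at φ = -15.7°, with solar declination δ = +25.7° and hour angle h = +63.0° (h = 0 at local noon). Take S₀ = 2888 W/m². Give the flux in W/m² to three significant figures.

cos θ_z = sin φ sin δ + cos φ cos δ cos h = -0.117348 + 0.393818 = 0.276470.
Flux = S₀ · cos θ_z = 2888 × 0.276470 = 798.4 W/m².

798 W/m²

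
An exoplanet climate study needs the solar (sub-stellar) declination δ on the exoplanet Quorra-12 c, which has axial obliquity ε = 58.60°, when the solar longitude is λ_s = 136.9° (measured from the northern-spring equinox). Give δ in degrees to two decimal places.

sin δ = sin ε · sin λ_s = sin 58.60° × sin 136.9° = 0.583209.
δ = arcsin(0.583209) = +35.68°.

δ = +35.68°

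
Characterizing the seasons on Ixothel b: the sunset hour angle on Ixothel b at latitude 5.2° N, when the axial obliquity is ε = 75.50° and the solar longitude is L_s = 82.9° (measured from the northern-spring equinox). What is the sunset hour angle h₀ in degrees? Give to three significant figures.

h₀ = 108°

Solar declination: sin δ = sin ε · sin L_s = sin 75.50° × sin 82.9° = 0.96072, so δ = +73.889°.
cos h₀ = −tan ϕ · tan δ = −tan(+5.2°) × tan(+73.889°) = -0.3151, so h₀ = 1.8913 rad = 108.36°.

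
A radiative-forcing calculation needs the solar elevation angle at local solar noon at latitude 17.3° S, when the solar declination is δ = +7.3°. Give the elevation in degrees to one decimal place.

At local noon the hour angle is zero, so the zenith angle equals |ϕ − δ| = |-17.3° − (+7.300°)| = 24.600°.
Elevation = 90° − 24.600° = 65.4°.

65.4°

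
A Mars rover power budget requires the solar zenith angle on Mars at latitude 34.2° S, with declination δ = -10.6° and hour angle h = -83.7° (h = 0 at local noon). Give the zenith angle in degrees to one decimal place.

cos θ_z = sin φ sin δ + cos φ cos δ cos h = 0.103396 + 0.089210 = 0.192606.
θ_z = arccos(0.192606) = 78.9°.

θ_z = 78.9°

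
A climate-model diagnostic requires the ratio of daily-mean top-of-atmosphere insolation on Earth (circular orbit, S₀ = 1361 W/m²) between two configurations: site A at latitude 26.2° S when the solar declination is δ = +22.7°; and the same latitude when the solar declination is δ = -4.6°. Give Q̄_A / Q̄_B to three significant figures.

Q̄_A / Q̄_B ≈ 0.608

— Configuration A (φ=-26.2°):
cos H₀ = −tan(-26.2°) tan(+22.700°) = 0.2058, H₀ = 1.3635 rad.
Bracket: H₀ sin φ sin δ + cos φ cos δ sin H₀ = 1.3635×-0.44151×0.38591 + 0.89726×0.92254×0.97859 = -0.232317 + 0.810036 = 0.577719.
Q̄ = (S₀/π) × [bracket] = (1361/π) × 0.577719 = 250.28 W/m².
— Configuration B (φ=-26.2°):
cos H₀ = −tan(-26.2°) tan(-4.600°) = -0.0396, H₀ = 1.6104 rad.
Bracket: H₀ sin φ sin δ + cos φ cos δ sin H₀ = 1.6104×-0.44151×-0.08020 + 0.89726×0.99678×0.99922 = 0.057023 + 0.893673 = 0.950696.
Q̄ = (S₀/π) × [bracket] = (1361/π) × 0.950696 = 411.86 W/m².
Ratio Q̄_A / Q̄_B = 250.28 / 411.86 = 0.6077.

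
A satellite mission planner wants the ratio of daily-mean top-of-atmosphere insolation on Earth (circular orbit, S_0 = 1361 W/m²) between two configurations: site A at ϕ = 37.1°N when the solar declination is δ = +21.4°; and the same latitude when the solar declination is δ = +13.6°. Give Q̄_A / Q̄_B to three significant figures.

— Configuration A (ϕ=+37.1°):
cos h₀ = −tan(+37.1°) tan(+21.400°) = -0.2964, h₀ = 1.8717 rad.
Bracket: h₀ sin ϕ sin δ + cos ϕ cos δ sin h₀ = 1.8717×0.60321×0.36488 + 0.79758×0.93106×0.95507 = 0.411960 + 0.709230 = 1.121190.
Q̄ = (S_0/π) × [bracket] = (1361/π) × 1.121190 = 485.72 W/m².
— Configuration B (ϕ=+37.1°):
cos h₀ = −tan(+37.1°) tan(+13.600°) = -0.1830, h₀ = 1.7548 rad.
Bracket: h₀ sin ϕ sin δ + cos ϕ cos δ sin h₀ = 1.7548×0.60321×0.23514 + 0.79758×0.97196×0.98312 = 0.248899 + 0.762130 = 1.011029.
Q̄ = (S_0/π) × [bracket] = (1361/π) × 1.011029 = 438.00 W/m².
Ratio Q̄_A / Q̄_B = 485.72 / 438.00 = 1.109.

Q̄_A / Q̄_B ≈ 1.11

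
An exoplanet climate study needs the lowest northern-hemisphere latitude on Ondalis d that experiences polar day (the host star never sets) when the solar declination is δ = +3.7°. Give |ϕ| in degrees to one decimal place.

Polar day requires cos h₀ = −tan ϕ tan δ ≤ −1, i.e. tan ϕ tan δ ≥ 1.
The boundary is |tan ϕ| · |tan δ| = 1, so |ϕ| = 90° − |δ| = 90° − 3.7° = 86.3° in the northern hemisphere.

|ϕ| = 86.3°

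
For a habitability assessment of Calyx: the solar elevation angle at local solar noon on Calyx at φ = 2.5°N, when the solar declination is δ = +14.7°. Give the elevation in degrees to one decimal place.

77.8°

At local noon the hour angle is zero, so the zenith angle equals |φ − δ| = |+2.5° − (+14.700°)| = 12.200°.
Elevation = 90° − 12.200° = 77.8°.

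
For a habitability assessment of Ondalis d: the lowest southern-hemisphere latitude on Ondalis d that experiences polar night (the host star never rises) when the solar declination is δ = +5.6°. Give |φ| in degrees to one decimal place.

|φ| = 84.4°

Polar night requires cos H₀ = −tan φ tan δ ≥ 1, i.e. tan φ tan δ ≤ −1.
The boundary is |tan φ| · |tan δ| = 1, so |φ| = 90° − |δ| = 90° − 5.6° = 84.4° in the southern hemisphere.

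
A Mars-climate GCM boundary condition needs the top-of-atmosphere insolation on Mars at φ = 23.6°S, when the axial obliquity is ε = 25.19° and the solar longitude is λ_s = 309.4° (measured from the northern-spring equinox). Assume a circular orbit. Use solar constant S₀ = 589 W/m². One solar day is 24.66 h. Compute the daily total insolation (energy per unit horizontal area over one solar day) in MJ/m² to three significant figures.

Solar declination: sin δ = sin ε · sin λ_s = sin 25.19° × sin 309.4° = -0.32889, so δ = -19.202°.
cos H₀ = −tan(-23.6°) tan(-19.202°) = -0.1522, H₀ = 1.7235 rad.
Bracket: H₀ sin φ sin δ + cos φ cos δ sin H₀ = 1.7235×-0.40035×-0.32889 + 0.91636×0.94437×0.98836 = 0.226935 + 0.855310 = 1.082245.
Q̄ = (S₀/π) × [bracket] = (589/π) × 1.082245 = 202.90 W/m².
Daily total = Q̄ × 24.66 h × 3600 s/h = 202.90 × 24.66 × 3600 / 10⁶ = 18.01 MJ/m².

18.0 MJ/m²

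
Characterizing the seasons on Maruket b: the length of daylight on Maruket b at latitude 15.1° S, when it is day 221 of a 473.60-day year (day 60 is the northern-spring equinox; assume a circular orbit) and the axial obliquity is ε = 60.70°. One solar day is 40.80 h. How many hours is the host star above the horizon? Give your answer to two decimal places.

Solar longitude: λ_s = 360° × (221 − 60)/473.60 = 122.382°.
sin δ = sin 60.70° × sin 122.382° = 0.73646, so δ = +47.431°.
cos H₀ = −tan φ · tan δ = −tan(-15.1°) × tan(+47.431°) = 0.2937, so H₀ = 1.2727 rad = 72.92°.
Daylight = 2H₀/(2π) × 40.80 h = (1.2727/π) × 40.80 = 16.53 h.

16.53 h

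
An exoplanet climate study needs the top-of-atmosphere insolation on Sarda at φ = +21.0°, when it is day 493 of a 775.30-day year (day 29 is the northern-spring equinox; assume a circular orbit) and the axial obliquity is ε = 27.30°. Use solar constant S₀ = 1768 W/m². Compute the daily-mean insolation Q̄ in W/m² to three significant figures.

Q̄ ≈ 425 W/m²

Solar longitude: λ_s = 360° × (493 − 29)/775.30 = 215.452°.
sin δ = sin 27.30° × sin 215.452° = -0.26603, so δ = -15.428°.
cos H₀ = −tan(+21.0°) tan(-15.428°) = 0.1059, H₀ = 1.4647 rad.
Bracket: H₀ sin φ sin δ + cos φ cos δ sin H₀ = 1.4647×0.35837×-0.26603 + 0.93358×0.96397×0.99437 = -0.139640 + 0.894876 = 0.755236.
Q̄ = (S₀/π) × [bracket] = (1768/π) × 0.755236 = 425.0 W/m².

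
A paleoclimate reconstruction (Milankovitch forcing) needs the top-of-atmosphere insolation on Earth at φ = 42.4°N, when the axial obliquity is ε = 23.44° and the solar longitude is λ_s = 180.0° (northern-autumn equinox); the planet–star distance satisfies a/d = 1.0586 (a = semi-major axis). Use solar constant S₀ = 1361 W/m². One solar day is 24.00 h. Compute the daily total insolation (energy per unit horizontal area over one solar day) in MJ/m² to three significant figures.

Solar declination: sin δ = sin ε · sin λ_s = sin 23.44° × sin 180.0° = 0.00000, so δ = +0.000°.
cos H₀ = −tan(+42.4°) tan(+0.000°) = -0.0000, H₀ = 1.5708 rad.
Bracket: H₀ sin φ sin δ + cos φ cos δ sin H₀ = 1.5708×0.67430×0.00000 + 0.73846×1.00000×1.00000 = 0.000000 + 0.738460 = 0.738460.
Inverse-square distance factor (a/d)² = 1.0586² = 1.120634.
Q̄ = (S₀/π) × 1.120634 × [bracket] = (1361/π) × 1.120634 × 0.738460 = 358.51 W/m².
Daily total = Q̄ × 24.00 h × 3600 s/h = 358.51 × 24.00 × 3600 / 10⁶ = 30.98 MJ/m².

31.0 MJ/m²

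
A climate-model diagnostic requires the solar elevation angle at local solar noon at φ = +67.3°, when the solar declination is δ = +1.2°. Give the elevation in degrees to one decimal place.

At local noon the hour angle is zero, so the zenith angle equals |φ − δ| = |+67.3° − (+1.200°)| = 66.100°.
Elevation = 90° − 66.100° = 23.9°.

23.9°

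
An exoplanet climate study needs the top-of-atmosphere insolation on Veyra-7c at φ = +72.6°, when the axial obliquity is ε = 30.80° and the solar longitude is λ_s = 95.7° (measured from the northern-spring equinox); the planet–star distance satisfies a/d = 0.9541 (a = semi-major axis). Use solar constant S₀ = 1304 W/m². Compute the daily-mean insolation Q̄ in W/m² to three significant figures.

Solar declination: sin δ = sin ε · sin λ_s = sin 30.80° × sin 95.7° = 0.50951, so δ = +30.631°.
cos H₀ = −tan(+72.6°) tan(+30.631°) = -1.8895 ≤ −1 ⇒ polar day, H₀ = π.
Bracket: H₀ sin φ sin δ + cos φ cos δ sin H₀ = 3.1416×0.95424×0.50951 + 0.29904×0.86046×0.00000 = 1.527430 + 0.000000 = 1.527430.
Inverse-square distance factor (a/d)² = 0.9541² = 0.910307.
Q̄ = (S₀/π) × 0.910307 × [bracket] = (1304/π) × 0.910307 × 1.527430 = 577.1 W/m².

Q̄ ≈ 577 W/m²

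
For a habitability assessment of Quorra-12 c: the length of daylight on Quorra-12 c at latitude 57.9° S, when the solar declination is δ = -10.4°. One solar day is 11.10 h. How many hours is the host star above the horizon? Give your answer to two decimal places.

cos h₀ = −tan ϕ · tan δ = −tan(-57.9°) × tan(-10.400°) = -0.2926, so h₀ = 1.8677 rad = 107.01°.
Daylight = 2h₀/(2π) × 11.10 h = (1.8677/π) × 11.10 = 6.60 h.

6.60 h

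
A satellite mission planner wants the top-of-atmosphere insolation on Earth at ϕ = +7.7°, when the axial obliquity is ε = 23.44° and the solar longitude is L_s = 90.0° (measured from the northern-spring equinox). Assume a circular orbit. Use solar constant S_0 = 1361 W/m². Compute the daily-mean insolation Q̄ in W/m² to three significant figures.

Solar declination: sin δ = sin ε · sin L_s = sin 23.44° × sin 90.0° = 0.39779, so δ = +23.440°.
cos h₀ = −tan(+7.7°) tan(+23.440°) = -0.0586, h₀ = 1.6295 rad.
Bracket: h₀ sin ϕ sin δ + cos ϕ cos δ sin h₀ = 1.6295×0.13399×0.39779 + 0.99098×0.91748×0.99828 = 0.086852 + 0.907640 = 0.994492.
Q̄ = (S_0/π) × [bracket] = (1361/π) × 0.994492 = 430.8 W/m².

Q̄ ≈ 431 W/m²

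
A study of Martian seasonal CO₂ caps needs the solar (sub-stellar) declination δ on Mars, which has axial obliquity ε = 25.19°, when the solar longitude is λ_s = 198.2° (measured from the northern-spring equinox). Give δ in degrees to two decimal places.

sin δ = sin ε · sin λ_s = sin 25.19° × sin 198.2° = -0.132936.
δ = arcsin(-0.132936) = -7.64°.

δ = -7.64°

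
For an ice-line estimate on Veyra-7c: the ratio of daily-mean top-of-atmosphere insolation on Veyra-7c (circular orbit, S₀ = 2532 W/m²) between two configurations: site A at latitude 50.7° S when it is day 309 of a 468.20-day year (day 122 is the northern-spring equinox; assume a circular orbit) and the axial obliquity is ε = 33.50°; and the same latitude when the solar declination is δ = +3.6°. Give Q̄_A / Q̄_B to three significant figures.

Q̄_A / Q̄_B ≈ 0.460

— Configuration A (φ=-50.7°):
Solar longitude: λ_s = 360° × (309 − 122)/468.20 = 143.785°.
sin δ = sin 33.50° × sin 143.785° = 0.32610, so δ = +19.032°.
cos H₀ = −tan(-50.7°) tan(+19.032°) = 0.4214, H₀ = 1.1358 rad.
Bracket: H₀ sin φ sin δ + cos φ cos δ sin H₀ = 1.1358×-0.77384×0.32610 + 0.63338×0.94534×0.90685 = -0.286618 + 0.542985 = 0.256367.
Q̄ = (S₀/π) × [bracket] = (2532/π) × 0.256367 = 206.62 W/m².
— Configuration B (φ=-50.7°):
cos H₀ = −tan(-50.7°) tan(+3.600°) = 0.0769, H₀ = 1.4939 rad.
Bracket: H₀ sin φ sin δ + cos φ cos δ sin H₀ = 1.4939×-0.77384×0.06279 + 0.63338×0.99803×0.99704 = -0.072588 + 0.630261 = 0.557673.
Q̄ = (S₀/π) × [bracket] = (2532/π) × 0.557673 = 449.46 W/m².
Ratio Q̄_A / Q̄_B = 206.62 / 449.46 = 0.4597.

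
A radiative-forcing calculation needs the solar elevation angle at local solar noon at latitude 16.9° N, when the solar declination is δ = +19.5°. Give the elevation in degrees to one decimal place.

At local noon the hour angle is zero, so the zenith angle equals |φ − δ| = |+16.9° − (+19.500°)| = 2.600°.
Elevation = 90° − 2.600° = 87.4°.

87.4°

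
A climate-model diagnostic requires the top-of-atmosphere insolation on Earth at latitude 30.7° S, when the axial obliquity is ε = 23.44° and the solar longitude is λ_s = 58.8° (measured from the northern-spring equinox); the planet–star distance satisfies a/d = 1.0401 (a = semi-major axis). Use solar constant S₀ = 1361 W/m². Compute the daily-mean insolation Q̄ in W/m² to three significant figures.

Q̄ ≈ 260 W/m²

Solar declination: sin δ = sin ε · sin λ_s = sin 23.44° × sin 58.8° = 0.34025, so δ = +19.892°.
cos H₀ = −tan(-30.7°) tan(+19.892°) = 0.2148, H₀ = 1.3543 rad.
Bracket: H₀ sin φ sin δ + cos φ cos δ sin H₀ = 1.3543×-0.51054×0.34025 + 0.85985×0.94033×0.97665 = -0.235257 + 0.789663 = 0.554406.
Inverse-square distance factor (a/d)² = 1.0401² = 1.081808.
Q̄ = (S₀/π) × 1.081808 × [bracket] = (1361/π) × 1.081808 × 0.554406 = 259.8 W/m².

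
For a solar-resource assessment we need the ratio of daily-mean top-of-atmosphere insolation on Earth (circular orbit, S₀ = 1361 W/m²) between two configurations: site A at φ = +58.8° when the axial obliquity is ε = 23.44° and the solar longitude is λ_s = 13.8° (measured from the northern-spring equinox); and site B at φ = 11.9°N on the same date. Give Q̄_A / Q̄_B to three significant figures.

Q̄_A / Q̄_B ≈ 0.646

— Configuration A (φ=+58.8°):
Solar declination: sin δ = sin ε · sin λ_s = sin 23.44° × sin 13.8° = 0.09489, so δ = +5.445°.
cos H₀ = −tan(+58.8°) tan(+5.445°) = -0.1574, H₀ = 1.7288 rad.
Bracket: H₀ sin φ sin δ + cos φ cos δ sin H₀ = 1.7288×0.85536×0.09489 + 0.51803×0.99549×0.98754 = 0.140318 + 0.509268 = 0.649586.
Q̄ = (S₀/π) × [bracket] = (1361/π) × 0.649586 = 281.41 W/m².
— Configuration B (φ=+11.9°):
cos H₀ = −tan(+11.9°) tan(+5.445°) = -0.0201, H₀ = 1.5909 rad.
Bracket: H₀ sin φ sin δ + cos φ cos δ sin H₀ = 1.5909×0.20620×0.09489 + 0.97851×0.99549×0.99980 = 0.031128 + 0.973902 = 1.005030.
Q̄ = (S₀/π) × [bracket] = (1361/π) × 1.005030 = 435.40 W/m².
Ratio Q̄_A / Q̄_B = 281.41 / 435.40 = 0.6463.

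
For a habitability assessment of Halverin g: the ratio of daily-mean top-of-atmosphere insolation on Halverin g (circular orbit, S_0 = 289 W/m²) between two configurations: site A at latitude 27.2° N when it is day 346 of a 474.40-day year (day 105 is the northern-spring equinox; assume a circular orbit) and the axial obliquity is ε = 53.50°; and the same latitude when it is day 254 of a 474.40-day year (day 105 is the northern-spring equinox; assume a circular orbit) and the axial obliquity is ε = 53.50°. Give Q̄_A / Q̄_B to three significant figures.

Q̄_A / Q̄_B ≈ 0.700

— Configuration A (ϕ=+27.2°):
Solar longitude: L_s = 360° × (346 − 105)/474.40 = 182.884°.
sin δ = sin 53.50° × sin 182.884° = -0.04044, so δ = -2.318°.
cos h₀ = −tan(+27.2°) tan(-2.318°) = 0.0208, h₀ = 1.5500 rad.
Bracket: h₀ sin ϕ sin δ + cos ϕ cos δ sin h₀ = 1.5500×0.45710×-0.04044 + 0.88942×0.99918×0.99978 = -0.028652 + 0.888495 = 0.859843.
Q̄ = (S_0/π) × [bracket] = (289/π) × 0.859843 = 79.098 W/m².
— Configuration B (ϕ=+27.2°):
Solar longitude: L_s = 360° × (254 − 105)/474.40 = 113.069°.
sin δ = sin 53.50° × sin 113.069° = 0.73957, so δ = +47.695°.
cos h₀ = −tan(+27.2°) tan(+47.695°) = -0.5647, h₀ = 2.1709 rad.
Bracket: h₀ sin ϕ sin δ + cos ϕ cos δ sin h₀ = 2.1709×0.45710×0.73957 + 0.88942×0.67307×0.82529 = 0.733889 + 0.494053 = 1.227942.
Q̄ = (S_0/π) × [bracket] = (289/π) × 1.227942 = 112.96 W/m².
Ratio Q̄_A / Q̄_B = 79.098 / 112.96 = 0.7002.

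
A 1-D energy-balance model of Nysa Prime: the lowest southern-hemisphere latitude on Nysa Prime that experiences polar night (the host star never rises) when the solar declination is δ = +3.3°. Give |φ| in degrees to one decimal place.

Polar night requires cos H₀ = −tan φ tan δ ≥ 1, i.e. tan φ tan δ ≤ −1.
The boundary is |tan φ| · |tan δ| = 1, so |φ| = 90° − |δ| = 90° − 3.3° = 86.7° in the southern hemisphere.

|φ| = 86.7°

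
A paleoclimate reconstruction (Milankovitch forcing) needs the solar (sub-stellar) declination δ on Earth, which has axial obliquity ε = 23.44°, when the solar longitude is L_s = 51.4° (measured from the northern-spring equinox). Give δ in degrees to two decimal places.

sin δ = sin ε · sin L_s = sin 23.44° × sin 51.4° = 0.310880.
δ = arcsin(0.310880) = +18.11°.

δ = +18.11°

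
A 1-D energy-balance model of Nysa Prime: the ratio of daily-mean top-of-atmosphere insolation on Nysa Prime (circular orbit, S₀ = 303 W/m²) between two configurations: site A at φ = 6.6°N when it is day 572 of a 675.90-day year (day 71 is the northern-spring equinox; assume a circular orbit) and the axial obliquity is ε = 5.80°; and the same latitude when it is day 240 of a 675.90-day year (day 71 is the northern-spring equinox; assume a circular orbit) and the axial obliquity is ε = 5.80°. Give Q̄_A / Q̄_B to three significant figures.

Q̄_A / Q̄_B ≈ 0.964

— Configuration A (φ=+6.6°):
Solar longitude: λ_s = 360° × (572 − 71)/675.90 = 266.844°.
sin δ = sin 5.80° × sin 266.844° = -0.10090, so δ = -5.791°.
cos H₀ = −tan(+6.6°) tan(-5.791°) = 0.0117, H₀ = 1.5591 rad.
Bracket: H₀ sin φ sin δ + cos φ cos δ sin H₀ = 1.5591×0.11494×-0.10090 + 0.99337×0.99490×0.99993 = -0.018082 + 0.988235 = 0.970153.
Q̄ = (S₀/π) × [bracket] = (303/π) × 0.970153 = 93.569 W/m².
— Configuration B (φ=+6.6°):
Solar longitude: λ_s = 360° × (240 − 71)/675.90 = 90.013°.
sin δ = sin 5.80° × sin 90.013° = 0.10106, so δ = +5.800°.
cos H₀ = −tan(+6.6°) tan(+5.800°) = -0.0118, H₀ = 1.5825 rad.
Bracket: H₀ sin φ sin δ + cos φ cos δ sin H₀ = 1.5825×0.11494×0.10106 + 0.99337×0.99488×0.99993 = 0.018382 + 0.988215 = 1.006597.
Q̄ = (S₀/π) × [bracket] = (303/π) × 1.006597 = 97.084 W/m².
Ratio Q̄_A / Q̄_B = 93.569 / 97.084 = 0.9638.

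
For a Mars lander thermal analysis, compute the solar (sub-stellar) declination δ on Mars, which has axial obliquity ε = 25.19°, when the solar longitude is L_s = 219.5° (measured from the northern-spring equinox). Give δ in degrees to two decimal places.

δ = -15.71°

sin δ = sin ε · sin L_s = sin 25.19° × sin 219.5° = -0.270728.
δ = arcsin(-0.270728) = -15.71°.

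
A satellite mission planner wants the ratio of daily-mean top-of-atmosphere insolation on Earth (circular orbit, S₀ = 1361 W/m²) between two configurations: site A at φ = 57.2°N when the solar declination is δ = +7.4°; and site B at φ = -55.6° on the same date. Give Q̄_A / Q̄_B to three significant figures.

— Configuration A (φ=+57.2°):
cos H₀ = −tan(+57.2°) tan(+7.400°) = -0.2015, H₀ = 1.7737 rad.
Bracket: H₀ sin φ sin δ + cos φ cos δ sin H₀ = 1.7737×0.84057×0.12880 + 0.54171×0.99167×0.97948 = 0.192030 + 0.526174 = 0.718204.
Q̄ = (S₀/π) × [bracket] = (1361/π) × 0.718204 = 311.14 W/m².
— Configuration B (φ=-55.6°):
cos H₀ = −tan(-55.6°) tan(+7.400°) = 0.1897, H₀ = 1.3800 rad.
Bracket: H₀ sin φ sin δ + cos φ cos δ sin H₀ = 1.3800×-0.82511×0.12880 + 0.56497×0.99167×0.98185 = -0.146658 + 0.550095 = 0.403437.
Q̄ = (S₀/π) × [bracket] = (1361/π) × 0.403437 = 174.78 W/m².
Ratio Q̄_A / Q̄_B = 311.14 / 174.78 = 1.780.

Q̄_A / Q̄_B ≈ 1.78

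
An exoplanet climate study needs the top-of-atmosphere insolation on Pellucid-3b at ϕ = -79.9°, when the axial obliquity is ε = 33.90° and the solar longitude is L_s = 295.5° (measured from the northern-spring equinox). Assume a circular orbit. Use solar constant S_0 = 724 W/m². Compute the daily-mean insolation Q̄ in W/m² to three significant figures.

Solar declination: sin δ = sin ε · sin L_s = sin 33.90° × sin 295.5° = -0.50341, so δ = -30.226°.
cos h₀ = −tan(-79.9°) tan(-30.226°) = -3.2708 ≤ −1 ⇒ polar day, h₀ = π.
Bracket: h₀ sin ϕ sin δ + cos ϕ cos δ sin h₀ = 3.1416×-0.98450×-0.50341 + 0.17537×0.86405×0.00000 = 1.556999 + 0.000000 = 1.556999.
Q̄ = (S_0/π) × [bracket] = (724/π) × 1.556999 = 358.8 W/m².

Q̄ ≈ 359 W/m²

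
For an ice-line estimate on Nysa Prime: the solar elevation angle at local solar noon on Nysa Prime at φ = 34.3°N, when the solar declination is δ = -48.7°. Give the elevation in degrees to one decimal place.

At local noon the hour angle is zero, so the zenith angle equals |φ − δ| = |+34.3° − (-48.700°)| = 83.000°.
Elevation = 90° − 83.000° = 7.0°.

7.0°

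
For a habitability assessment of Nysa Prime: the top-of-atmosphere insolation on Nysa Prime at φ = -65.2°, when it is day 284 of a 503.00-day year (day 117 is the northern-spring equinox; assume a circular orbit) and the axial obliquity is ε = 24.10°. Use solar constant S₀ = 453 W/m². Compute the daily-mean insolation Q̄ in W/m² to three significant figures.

Solar longitude: λ_s = 360° × (284 − 117)/503.00 = 119.523°.
sin δ = sin 24.10° × sin 119.523° = 0.35531, so δ = +20.813°.
cos H₀ = −tan(-65.2°) tan(+20.813°) = 0.8226, H₀ = 0.6047 rad.
Bracket: H₀ sin φ sin δ + cos φ cos δ sin H₀ = 0.6047×-0.90778×0.35531 + 0.41945×0.93475×0.56855 = -0.195042 + 0.222918 = 0.027876.
Q̄ = (S₀/π) × [bracket] = (453/π) × 0.027876 = 4.020 W/m².

Q̄ ≈ 4.02 W/m²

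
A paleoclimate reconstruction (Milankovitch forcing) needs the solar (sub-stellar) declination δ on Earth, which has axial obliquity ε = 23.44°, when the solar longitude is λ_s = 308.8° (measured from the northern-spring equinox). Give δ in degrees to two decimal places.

sin δ = sin ε · sin λ_s = sin 23.44° × sin 308.8° = -0.310012.
δ = arcsin(-0.310012) = -18.06°.

δ = -18.06°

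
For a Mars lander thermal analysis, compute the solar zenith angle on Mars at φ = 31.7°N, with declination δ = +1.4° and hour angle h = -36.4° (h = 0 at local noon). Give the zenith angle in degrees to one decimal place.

cos θ_z = sin φ sin δ + cos φ cos δ cos h = 0.012838 + 0.684608 = 0.697446.
θ_z = arccos(0.697446) = 45.8°.

θ_z = 45.8°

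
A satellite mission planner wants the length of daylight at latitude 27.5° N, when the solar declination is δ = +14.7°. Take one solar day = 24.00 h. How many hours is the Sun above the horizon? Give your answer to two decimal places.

13.05 h

cos H₀ = −tan φ · tan δ = −tan(+27.5°) × tan(+14.700°) = -0.1366, so H₀ = 1.7078 rad = 97.85°.
Daylight = 2H₀/(2π) × 24.00 h = (1.7078/π) × 24.00 = 13.05 h.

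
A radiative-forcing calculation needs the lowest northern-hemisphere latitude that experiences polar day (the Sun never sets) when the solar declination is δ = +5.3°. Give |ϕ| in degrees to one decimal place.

|ϕ| = 84.7°

Polar day requires cos h₀ = −tan ϕ tan δ ≤ −1, i.e. tan ϕ tan δ ≥ 1.
The boundary is |tan ϕ| · |tan δ| = 1, so |ϕ| = 90° − |δ| = 90° − 5.3° = 84.7° in the northern hemisphere.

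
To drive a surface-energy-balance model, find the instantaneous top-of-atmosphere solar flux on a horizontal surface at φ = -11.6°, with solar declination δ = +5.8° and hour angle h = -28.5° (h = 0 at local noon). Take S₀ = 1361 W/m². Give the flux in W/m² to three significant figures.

cos θ_z = sin φ sin δ + cos φ cos δ cos h = -0.020320 + 0.856460 = 0.836140.
Flux = S₀ · cos θ_z = 1361 × 0.836140 = 1138 W/m².

1.14e+03 W/m²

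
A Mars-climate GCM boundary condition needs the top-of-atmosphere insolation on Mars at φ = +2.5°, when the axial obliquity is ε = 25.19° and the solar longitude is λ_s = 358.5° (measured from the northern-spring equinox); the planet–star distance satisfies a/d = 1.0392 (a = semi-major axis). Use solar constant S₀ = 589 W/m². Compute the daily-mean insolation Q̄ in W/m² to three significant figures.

Solar declination: sin δ = sin ε · sin λ_s = sin 25.19° × sin 358.5° = -0.01114, so δ = -0.638°.
cos H₀ = −tan(+2.5°) tan(-0.638°) = 0.0005, H₀ = 1.5703 rad.
Bracket: H₀ sin φ sin δ + cos φ cos δ sin H₀ = 1.5703×0.04362×-0.01114 + 0.99905×0.99994×1.00000 = -0.000763 + 0.998990 = 0.998227.
Inverse-square distance factor (a/d)² = 1.0392² = 1.079937.
Q̄ = (S₀/π) × 1.079937 × [bracket] = (589/π) × 1.079937 × 0.998227 = 202.1 W/m².

Q̄ ≈ 202 W/m²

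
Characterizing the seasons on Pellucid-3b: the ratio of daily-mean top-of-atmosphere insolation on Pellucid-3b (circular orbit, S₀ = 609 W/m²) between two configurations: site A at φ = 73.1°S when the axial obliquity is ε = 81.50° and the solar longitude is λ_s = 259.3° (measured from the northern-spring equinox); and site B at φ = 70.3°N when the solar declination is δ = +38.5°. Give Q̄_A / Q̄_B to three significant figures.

— Configuration A (φ=-73.1°):
Solar declination: sin δ = sin ε · sin λ_s = sin 81.50° × sin 259.3° = -0.97182, so δ = -76.366°.
cos H₀ = −tan(-73.1°) tan(-76.366°) = -13.5693 ≤ −1 ⇒ polar day, H₀ = π.
Bracket: H₀ sin φ sin δ + cos φ cos δ sin H₀ = 3.1416×-0.95681×-0.97182 + 0.29070×0.23573×0.00000 = 2.921208 + 0.000000 = 2.921208.
Q̄ = (S₀/π) × [bracket] = (609/π) × 2.921208 = 566.28 W/m².
— Configuration B (φ=+70.3°):
cos H₀ = −tan(+70.3°) tan(+38.500°) = -2.2216 ≤ −1 ⇒ polar day, H₀ = π.
Bracket: H₀ sin φ sin δ + cos φ cos δ sin H₀ = 3.1416×0.94147×0.62251 + 0.33710×0.78261×0.00000 = 1.841212 + 0.000000 = 1.841212.
Q̄ = (S₀/π) × [bracket] = (609/π) × 1.841212 = 356.92 W/m².
Ratio Q̄_A / Q̄_B = 566.28 / 356.92 = 1.587.

Q̄_A / Q̄_B ≈ 1.59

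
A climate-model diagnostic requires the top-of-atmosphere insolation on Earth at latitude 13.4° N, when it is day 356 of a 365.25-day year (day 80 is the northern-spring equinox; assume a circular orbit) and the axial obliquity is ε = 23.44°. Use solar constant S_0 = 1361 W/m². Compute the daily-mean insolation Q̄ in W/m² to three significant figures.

Solar longitude: L_s = 360° × (356 − 80)/365.25 = 272.033°.
sin δ = sin 23.44° × sin 272.033° = -0.39754, so δ = -23.424°.
cos h₀ = −tan(+13.4°) tan(-23.424°) = 0.1032, h₀ = 1.4674 rad.
Bracket: h₀ sin ϕ sin δ + cos ϕ cos δ sin h₀ = 1.4674×0.23175×-0.39754 + 0.97278×0.91759×0.99466 = -0.135191 + 0.887847 = 0.752656.
Q̄ = (S_0/π) × [bracket] = (1361/π) × 0.752656 = 326.1 W/m².

Q̄ ≈ 326 W/m²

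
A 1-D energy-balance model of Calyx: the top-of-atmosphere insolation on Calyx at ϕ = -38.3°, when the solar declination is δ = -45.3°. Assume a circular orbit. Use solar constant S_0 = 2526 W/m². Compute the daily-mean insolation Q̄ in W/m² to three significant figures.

Q̄ ≈ 1.15e+03 W/m²

cos h₀ = −tan(-38.3°) tan(-45.300°) = -0.7981, h₀ = 2.4949 rad.
Bracket: h₀ sin ϕ sin δ + cos ϕ cos δ sin h₀ = 2.4949×-0.61978×-0.71080 + 0.78478×0.70339×0.60257 = 1.099102 + 0.332622 = 1.431724.
Q̄ = (S_0/π) × [bracket] = (2526/π) × 1.431724 = 1151 W/m².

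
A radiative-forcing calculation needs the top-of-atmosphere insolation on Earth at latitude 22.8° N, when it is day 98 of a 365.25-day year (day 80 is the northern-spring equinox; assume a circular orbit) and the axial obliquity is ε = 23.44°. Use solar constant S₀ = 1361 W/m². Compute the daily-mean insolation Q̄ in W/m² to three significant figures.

Solar longitude: λ_s = 360° × (98 − 80)/365.25 = 17.741°.
sin δ = sin 23.44° × sin 17.741° = 0.12121, so δ = +6.962°.
cos H₀ = −tan(+22.8°) tan(+6.962°) = -0.0513, H₀ = 1.6222 rad.
Bracket: H₀ sin φ sin δ + cos φ cos δ sin H₀ = 1.6222×0.38752×0.12121 + 0.92186×0.99263×0.99868 = 0.076197 + 0.913858 = 0.990055.
Q̄ = (S₀/π) × [bracket] = (1361/π) × 0.990055 = 428.9 W/m².

Q̄ ≈ 429 W/m²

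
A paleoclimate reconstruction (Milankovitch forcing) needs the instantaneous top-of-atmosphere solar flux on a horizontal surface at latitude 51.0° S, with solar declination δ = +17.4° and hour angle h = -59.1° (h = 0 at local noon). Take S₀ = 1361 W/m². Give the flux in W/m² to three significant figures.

cos θ_z = sin φ sin δ + cos φ cos δ cos h = -0.232398 + 0.308393 = 0.075995.
Flux = S₀ · cos θ_z = 1361 × 0.075995 = 103.4 W/m².

103 W/m²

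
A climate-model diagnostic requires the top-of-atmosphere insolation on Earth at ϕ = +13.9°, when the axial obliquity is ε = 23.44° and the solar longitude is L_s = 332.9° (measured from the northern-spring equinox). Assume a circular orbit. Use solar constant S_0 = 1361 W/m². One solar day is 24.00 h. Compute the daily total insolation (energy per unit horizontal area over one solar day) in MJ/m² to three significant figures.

33.2 MJ/m²

Solar declination: sin δ = sin ε · sin L_s = sin 23.44° × sin 332.9° = -0.18121, so δ = -10.440°.
cos h₀ = −tan(+13.9°) tan(-10.440°) = 0.0456, h₀ = 1.5252 rad.
Bracket: h₀ sin ϕ sin δ + cos ϕ cos δ sin h₀ = 1.5252×0.24023×-0.18121 + 0.97072×0.98344×0.99896 = -0.066395 + 0.953652 = 0.887257.
Q̄ = (S_0/π) × [bracket] = (1361/π) × 0.887257 = 384.38 W/m².
Daily total = Q̄ × 24.00 h × 3600 s/h = 384.38 × 24.00 × 3600 / 10⁶ = 33.21 MJ/m².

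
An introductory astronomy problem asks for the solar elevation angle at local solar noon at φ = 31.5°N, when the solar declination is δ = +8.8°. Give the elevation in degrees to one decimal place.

67.3°

At local noon the hour angle is zero, so the zenith angle equals |φ − δ| = |+31.5° − (+8.800°)| = 22.700°.
Elevation = 90° − 22.700° = 67.3°.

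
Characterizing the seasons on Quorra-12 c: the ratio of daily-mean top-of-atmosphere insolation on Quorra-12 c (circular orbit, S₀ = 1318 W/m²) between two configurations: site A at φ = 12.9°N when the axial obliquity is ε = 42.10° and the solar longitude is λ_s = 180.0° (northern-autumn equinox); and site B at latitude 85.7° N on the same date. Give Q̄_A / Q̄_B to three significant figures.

Q̄_A / Q̄_B ≈ 13.0

— Configuration A (φ=+12.9°):
Solar declination: sin δ = sin ε · sin λ_s = sin 42.10° × sin 180.0° = 0.00000, so δ = +0.000°.
cos H₀ = −tan(+12.9°) tan(+0.000°) = -0.0000, H₀ = 1.5708 rad.
Bracket: H₀ sin φ sin δ + cos φ cos δ sin H₀ = 1.5708×0.22325×0.00000 + 0.97476×1.00000×1.00000 = 0.000000 + 0.974760 = 0.974760.
Q̄ = (S₀/π) × [bracket] = (1318/π) × 0.974760 = 408.94 W/m².
— Configuration B (φ=+85.7°):
cos H₀ = −tan(+85.7°) tan(+0.000°) = -0.0000, H₀ = 1.5708 rad.
Bracket: H₀ sin φ sin δ + cos φ cos δ sin H₀ = 1.5708×0.99719×0.00000 + 0.07498×1.00000×1.00000 = 0.000000 + 0.074980 = 0.074980.
Q̄ = (S₀/π) × [bracket] = (1318/π) × 0.074980 = 31.457 W/m².
Ratio Q̄_A / Q̄_B = 408.94 / 31.457 = 13.00.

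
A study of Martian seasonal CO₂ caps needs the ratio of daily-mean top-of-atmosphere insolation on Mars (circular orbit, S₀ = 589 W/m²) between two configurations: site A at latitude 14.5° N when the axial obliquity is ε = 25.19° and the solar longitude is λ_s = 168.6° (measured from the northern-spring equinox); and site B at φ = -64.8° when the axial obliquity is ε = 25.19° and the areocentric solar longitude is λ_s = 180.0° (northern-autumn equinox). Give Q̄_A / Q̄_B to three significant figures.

— Configuration A (φ=+14.5°):
Solar declination: sin δ = sin ε · sin λ_s = sin 25.19° × sin 168.6° = 0.08413, so δ = +4.826°.
cos H₀ = −tan(+14.5°) tan(+4.826°) = -0.0218, H₀ = 1.5926 rad.
Bracket: H₀ sin φ sin δ + cos φ cos δ sin H₀ = 1.5926×0.25038×0.08413 + 0.96815×0.99646×0.99976 = 0.033547 + 0.964491 = 0.998038.
Q̄ = (S₀/π) × [bracket] = (589/π) × 0.998038 = 187.12 W/m².
— Configuration B (φ=-64.8°):
sin δ = sin 25.19° × sin 180.0° = 0.00000, so δ = +0.000°.
cos H₀ = −tan(-64.8°) tan(+0.000°) = 0.0000, H₀ = 1.5708 rad.
Bracket: H₀ sin φ sin δ + cos φ cos δ sin H₀ = 1.5708×-0.90483×0.00000 + 0.42578×1.00000×1.00000 = -0.000000 + 0.425780 = 0.425780.
Q̄ = (S₀/π) × [bracket] = (589/π) × 0.425780 = 79.827 W/m².
Ratio Q̄_A / Q̄_B = 187.12 / 79.827 = 2.344.

Q̄_A / Q̄_B ≈ 2.34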